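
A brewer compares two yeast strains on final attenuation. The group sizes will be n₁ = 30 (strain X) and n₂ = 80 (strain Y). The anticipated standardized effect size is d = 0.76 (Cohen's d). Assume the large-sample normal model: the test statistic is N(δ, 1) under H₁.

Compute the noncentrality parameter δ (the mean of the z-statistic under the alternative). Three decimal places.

The noncentrality parameter scales effect size by the design's sample-size factor: δ = d / √(1/n₁ + 1/n₂) = 0.76 / √(1/30 + 1/80) = 3.5500

δ ≈ 3.550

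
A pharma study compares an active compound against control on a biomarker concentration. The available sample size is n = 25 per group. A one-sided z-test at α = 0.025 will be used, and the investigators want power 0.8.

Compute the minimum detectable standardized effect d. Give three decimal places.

Need Φ(δ − 1.960) = 0.8, so δ = 1.960 + 0.842 = 2.802.
δ = d·√(n/2) ⇒ d = δ/√(n/2) = 2.802/√(25/2) = 0.7924.

d ≈ 0.792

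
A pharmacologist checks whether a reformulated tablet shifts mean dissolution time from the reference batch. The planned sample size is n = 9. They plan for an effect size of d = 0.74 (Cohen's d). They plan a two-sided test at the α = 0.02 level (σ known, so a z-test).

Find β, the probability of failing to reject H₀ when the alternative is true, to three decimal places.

Noncentrality parameter: δ = d·√n = 0.74 × √9 = 2.2200
Two-sided α = 0.02 → critical value z_{0.01} = 2.326.
Power = Φ(δ − 2.326) + Φ(−δ − 2.326) = Φ(-0.106) + Φ(-4.546) = 0.4577 + 0.0000 = 0.4577.
Type II error: β = 1 − power = 1 − 0.4577 = 0.5423.

β ≈ 0.542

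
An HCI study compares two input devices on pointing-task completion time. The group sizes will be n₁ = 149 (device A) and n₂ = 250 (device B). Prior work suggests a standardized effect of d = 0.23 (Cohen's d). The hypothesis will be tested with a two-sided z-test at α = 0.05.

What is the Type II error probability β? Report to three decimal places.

Noncentrality parameter: δ = d / √(1/n₁ + 1/n₂) = 0.23 / √(1/149 + 1/250) = 2.2223
Critical value for a two-sided test at α = 0.05: z_{α/2} = 1.960.
Power = Φ(δ − 1.960) + Φ(−δ − 1.960) = Φ(0.262) + Φ(-4.182) = 0.6035 + 0.0000 = 0.6035.
Type II error: β = 1 − power = 1 − 0.6035 = 0.3965.

β ≈ 0.397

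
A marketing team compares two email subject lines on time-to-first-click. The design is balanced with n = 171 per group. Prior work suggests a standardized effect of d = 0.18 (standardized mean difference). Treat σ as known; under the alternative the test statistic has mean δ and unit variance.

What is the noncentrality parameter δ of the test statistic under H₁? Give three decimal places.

The noncentrality parameter scales effect size by the design's sample-size factor: δ = d·√(n/2) = 0.18 × √(171/2) = 1.6644

δ ≈ 1.664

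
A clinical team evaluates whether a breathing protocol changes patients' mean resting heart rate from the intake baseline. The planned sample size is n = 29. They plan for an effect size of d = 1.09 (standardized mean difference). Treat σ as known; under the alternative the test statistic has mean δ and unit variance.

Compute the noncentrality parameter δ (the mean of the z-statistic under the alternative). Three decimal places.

δ ≈ 5.870

The noncentrality parameter scales effect size by the design's sample-size factor: δ = d·√n = 1.09 × √29 = 5.8698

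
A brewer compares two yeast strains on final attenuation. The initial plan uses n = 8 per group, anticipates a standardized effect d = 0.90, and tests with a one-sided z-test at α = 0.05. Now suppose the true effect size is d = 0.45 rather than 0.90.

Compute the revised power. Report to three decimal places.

With d = 0.45: δ = d·√(n/2) = 0.45 × √(8/2) = 0.9000. Critical value z_{0.05} = 1.645.
Revised power = Φ(δ − 1.645) = Φ(-0.745) = 0.2282.

Power ≈ 0.228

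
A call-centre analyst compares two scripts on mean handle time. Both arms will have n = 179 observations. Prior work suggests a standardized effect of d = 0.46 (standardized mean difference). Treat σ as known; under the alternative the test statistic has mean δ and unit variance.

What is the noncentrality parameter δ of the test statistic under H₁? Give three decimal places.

The noncentrality parameter scales effect size by the design's sample-size factor: δ = d·√(n/2) = 0.46 × √(179/2) = 4.3518

δ ≈ 4.352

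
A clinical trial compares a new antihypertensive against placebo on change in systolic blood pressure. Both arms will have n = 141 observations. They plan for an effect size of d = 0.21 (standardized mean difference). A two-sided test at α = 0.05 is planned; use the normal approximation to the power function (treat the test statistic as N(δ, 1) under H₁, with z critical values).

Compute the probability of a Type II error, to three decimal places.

Noncentrality parameter: δ = d·√(n/2) = 0.21 × √(141/2) = 1.7632
Critical value for a two-sided test at α = 0.05: z_{α/2} = 1.960.
Power = Φ(δ − 1.960) + Φ(−δ − 1.960) = Φ(-0.197) + Φ(-3.723) = 0.4220 + 0.0001 = 0.4221.
Type II error: β = 1 − power = 1 − 0.4221 = 0.5779.

β ≈ 0.578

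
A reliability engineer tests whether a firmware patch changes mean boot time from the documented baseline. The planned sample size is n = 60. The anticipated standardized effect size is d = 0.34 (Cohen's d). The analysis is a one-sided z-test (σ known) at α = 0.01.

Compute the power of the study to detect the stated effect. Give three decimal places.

Noncentrality parameter: δ = d·√n = 0.34 × √60 = 2.6336
One-sided α = 0.01 → critical value z_{0.01} = 2.326.
Power = P(Z > 2.326 − δ) = Φ(0.307) = 0.6207.

Power ≈ 0.621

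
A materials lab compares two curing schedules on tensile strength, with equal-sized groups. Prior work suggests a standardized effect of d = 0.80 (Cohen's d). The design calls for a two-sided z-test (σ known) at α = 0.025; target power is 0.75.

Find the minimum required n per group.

For power 0.75 need Φ(δ − z_{0.0125}) = 0.75, so δ = z_{0.0125} + z_{0.25} = 2.241 + 0.674 = 2.916.
(Ignoring the negligible lower-tail rejection probability gives the usual closed-form inversion.)
δ = d·√(n/2) ⇒ n = 2(δ/d)² = 2 × (2.916 / 0.80)² = 26.57.
Rounding up, n = 27 per group.

n = 27 per group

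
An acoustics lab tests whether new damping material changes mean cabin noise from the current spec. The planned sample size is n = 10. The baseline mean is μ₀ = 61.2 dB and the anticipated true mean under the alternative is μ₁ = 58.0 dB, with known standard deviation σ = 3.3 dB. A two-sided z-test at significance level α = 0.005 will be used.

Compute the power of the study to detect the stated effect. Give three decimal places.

Power ≈ 0.602

Standardized effect: d = |μ₁ − μ₀| / σ = |58.0 − 61.2| / 3.3 = 0.9697
Noncentrality parameter: δ = d·√n = 0.9697 × √10 = 3.0665
Two-sided α = 0.005 → critical value z_{0.0025} = 2.807.
Power = Φ(δ − 2.807) + Φ(−δ − 2.807) = Φ(0.259) + Φ(-5.873) = 0.6023 + 0.0000 = 0.6023.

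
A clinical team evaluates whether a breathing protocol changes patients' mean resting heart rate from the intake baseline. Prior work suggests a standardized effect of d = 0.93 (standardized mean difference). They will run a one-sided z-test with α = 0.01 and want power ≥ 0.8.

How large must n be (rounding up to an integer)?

n = 12

For power 0.8 need Φ(δ − z_{0.01}) = 0.8, so δ = z_{0.01} + z_{0.20} = 2.326 + 0.842 = 3.168.
δ = d·√n ⇒ n = (δ/d)² = (3.168 / 0.93)² = 11.60.
Round up to the next whole unit.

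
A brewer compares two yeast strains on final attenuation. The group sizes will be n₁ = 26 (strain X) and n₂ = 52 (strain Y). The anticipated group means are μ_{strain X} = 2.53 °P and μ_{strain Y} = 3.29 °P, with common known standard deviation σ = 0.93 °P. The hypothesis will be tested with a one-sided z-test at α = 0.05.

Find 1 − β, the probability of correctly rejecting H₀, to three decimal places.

Standardized effect: d = |μ_{strain X} − μ_{strain Y}| / σ = |2.53 − 3.29| / 0.93 = 0.8172
Noncentrality parameter: δ = d / √(1/n₁ + 1/n₂) = 0.8172 / √(1/26 + 1/52) = 3.4023
One-sided α = 0.05 → critical value z_{0.05} = 1.645.
Power = Φ(δ − 1.645) = Φ(1.757) = 0.9606.

Power ≈ 0.961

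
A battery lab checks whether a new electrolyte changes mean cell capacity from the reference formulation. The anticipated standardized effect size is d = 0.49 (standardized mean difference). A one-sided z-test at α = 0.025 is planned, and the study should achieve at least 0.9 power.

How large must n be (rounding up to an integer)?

n = 44

Set Φ(δ − 1.960) = 0.9; then δ − 1.960 = Φ⁻¹(0.9) = 1.282, giving δ = 3.242.
δ = d·√n ⇒ n = (δ/d)² = (3.242 / 0.49)² = 43.76.
Round up to the next whole unit.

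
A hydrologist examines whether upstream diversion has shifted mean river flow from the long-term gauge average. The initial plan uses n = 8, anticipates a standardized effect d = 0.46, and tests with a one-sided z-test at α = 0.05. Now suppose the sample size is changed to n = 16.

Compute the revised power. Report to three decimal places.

With n = 16: δ = d·√n = 0.46 × √16 = 1.8400. Critical value z_{0.05} = 1.645.
Revised power = Φ(δ − 1.645) = Φ(0.195) = 0.5774.

Power ≈ 0.577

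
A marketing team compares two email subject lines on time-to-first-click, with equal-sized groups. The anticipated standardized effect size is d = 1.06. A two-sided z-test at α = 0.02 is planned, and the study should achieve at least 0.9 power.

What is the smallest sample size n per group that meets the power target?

For power 0.9 need Φ(δ − z_{0.01}) = 0.9, so δ = z_{0.01} + z_{0.10} = 2.326 + 1.282 = 3.608.
(Ignoring the negligible lower-tail rejection probability gives the usual closed-form inversion.)
δ = d·√(n/2) ⇒ n = 2(δ/d)² = 2 × (3.608 / 1.06)² = 23.17.
Rounding up, n = 24 per group.

n = 24 per group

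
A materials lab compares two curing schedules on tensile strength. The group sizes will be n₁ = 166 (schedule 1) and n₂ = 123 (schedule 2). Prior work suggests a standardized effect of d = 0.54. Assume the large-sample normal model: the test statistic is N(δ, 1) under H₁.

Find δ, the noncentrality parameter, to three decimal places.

δ ≈ 4.539

The noncentrality parameter scales effect size by the design's sample-size factor: δ = d / √(1/n₁ + 1/n₂) = 0.54 / √(1/166 + 1/123) = 4.5389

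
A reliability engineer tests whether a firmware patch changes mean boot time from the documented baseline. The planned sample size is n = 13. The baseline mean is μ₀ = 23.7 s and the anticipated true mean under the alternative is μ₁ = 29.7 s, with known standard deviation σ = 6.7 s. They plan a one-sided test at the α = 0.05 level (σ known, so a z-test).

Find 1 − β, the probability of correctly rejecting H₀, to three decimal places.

Standardized effect: d = |μ₁ − μ₀| / σ = |29.7 − 23.7| / 6.7 = 0.8955
Noncentrality parameter: δ = d·√n = 0.8955 × √13 = 3.2289
Critical value for a one-sided test at α = 0.05: z_α = 1.645.
Power = P(Z > 1.645 − δ) = Φ(1.584) = 0.9434.

Power ≈ 0.943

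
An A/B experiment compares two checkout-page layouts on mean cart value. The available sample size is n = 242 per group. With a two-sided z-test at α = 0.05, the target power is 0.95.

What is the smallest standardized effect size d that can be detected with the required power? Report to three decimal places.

Need Φ(δ − 1.960) = 0.95, so δ = 1.960 + 1.645 = 3.605.
(The second rejection-region term Φ(−δ − z_{α/2}) is negligible and dropped.)
δ = d·√(n/2) ⇒ d = δ/√(n/2) = 3.605/√(242/2) = 0.3277.

d ≈ 0.328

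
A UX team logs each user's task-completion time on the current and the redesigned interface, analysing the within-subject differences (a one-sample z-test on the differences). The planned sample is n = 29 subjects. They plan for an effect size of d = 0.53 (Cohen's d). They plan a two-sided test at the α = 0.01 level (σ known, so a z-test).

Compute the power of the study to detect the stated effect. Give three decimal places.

Noncentrality parameter: δ = d·√n = 0.53 × √29 = 2.8541
Critical value for a two-sided test at α = 0.01: z_{α/2} = 2.576.
Power = Φ(δ − 2.576) + Φ(−δ − 2.576) = Φ(0.278) + Φ(-5.430) = 0.6096 + 0.0000 = 0.6096.

Power ≈ 0.610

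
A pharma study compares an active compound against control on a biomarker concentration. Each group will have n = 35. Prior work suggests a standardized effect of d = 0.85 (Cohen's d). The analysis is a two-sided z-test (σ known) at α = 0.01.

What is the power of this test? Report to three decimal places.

Power ≈ 0.836

Noncentrality parameter: δ = d·√(n/2) = 0.85 × √(35/2) = 3.5558
Two-sided α = 0.01 → critical value z_{0.005} = 2.576.
Power = Φ(δ − 2.576) + Φ(−δ − 2.576) = Φ(0.980) + Φ(-6.132) = 0.8365 + 0.0000 = 0.8365.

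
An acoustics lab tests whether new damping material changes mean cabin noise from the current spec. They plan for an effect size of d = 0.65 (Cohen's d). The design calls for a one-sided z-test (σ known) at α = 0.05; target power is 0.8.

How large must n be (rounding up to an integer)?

Set Φ(δ − 1.645) = 0.8; then δ − 1.645 = Φ⁻¹(0.8) = 0.842, giving δ = 2.486.
δ = d·√n ⇒ n = (δ/d)² = (2.486 / 0.65)² = 14.63.
Rounding up, n = 15.

n = 15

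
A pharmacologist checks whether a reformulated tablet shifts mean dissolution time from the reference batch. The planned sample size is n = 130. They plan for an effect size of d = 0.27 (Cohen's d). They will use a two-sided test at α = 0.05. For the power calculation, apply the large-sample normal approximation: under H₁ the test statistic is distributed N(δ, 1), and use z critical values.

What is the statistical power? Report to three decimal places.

Power ≈ 0.868

Noncentrality parameter: δ = d·√n = 0.27 × √130 = 3.0785
Two-sided α = 0.05 → critical value z_{0.025} = 1.960.
Power = Φ(δ − 1.960) + Φ(−δ − 1.960) = Φ(1.119) + Φ(-5.038) = 0.8683 + 0.0000 = 0.8683.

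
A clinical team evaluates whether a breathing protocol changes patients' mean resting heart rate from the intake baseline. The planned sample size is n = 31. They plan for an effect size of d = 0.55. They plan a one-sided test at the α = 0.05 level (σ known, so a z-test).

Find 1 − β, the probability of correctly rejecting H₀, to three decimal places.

Noncentrality parameter: δ = d·√n = 0.55 × √31 = 3.0623
One-sided α = 0.05 → critical value z_{0.05} = 1.645.
Power = P(Z > 1.645 − δ) = Φ(1.417) = 0.9218.

Power ≈ 0.922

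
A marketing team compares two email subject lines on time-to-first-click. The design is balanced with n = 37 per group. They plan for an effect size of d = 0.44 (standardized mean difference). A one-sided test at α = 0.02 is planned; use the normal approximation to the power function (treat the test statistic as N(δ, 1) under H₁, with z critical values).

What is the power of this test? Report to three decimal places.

Power ≈ 0.436

Noncentrality parameter: δ = d·√(n/2) = 0.44 × √(37/2) = 1.8925
Critical value for a one-sided test at α = 0.02: z_α = 2.054.
Power = Φ(δ − 2.054) = Φ(-0.161) = 0.4360.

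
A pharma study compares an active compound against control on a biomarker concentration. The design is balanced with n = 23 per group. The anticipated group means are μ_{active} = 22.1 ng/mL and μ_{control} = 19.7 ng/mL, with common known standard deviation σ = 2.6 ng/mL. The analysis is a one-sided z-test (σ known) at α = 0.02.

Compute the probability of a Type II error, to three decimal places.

Standardized effect: d = |μ_{active} − μ_{control}| / σ = |22.1 − 19.7| / 2.6 = 0.9231
Noncentrality parameter: δ = d·√(n/2) = 0.9231 × √(23/2) = 3.1303
One-sided α = 0.02 → critical value z_{0.02} = 2.054.
Power = Φ(δ − 2.054) = Φ(1.077) = 0.8592.
Type II error: β = 1 − power = 1 − 0.8592 = 0.1408.

β ≈ 0.141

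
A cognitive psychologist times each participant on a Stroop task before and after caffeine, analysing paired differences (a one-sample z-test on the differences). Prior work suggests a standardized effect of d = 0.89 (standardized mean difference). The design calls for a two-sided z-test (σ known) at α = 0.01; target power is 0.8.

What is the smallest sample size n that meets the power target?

For power 0.8 need Φ(δ − z_{0.005}) = 0.8, so δ = z_{0.005} + z_{0.20} = 2.576 + 0.842 = 3.417.
(Ignoring the negligible lower-tail rejection probability gives the usual closed-form inversion.)
δ = d·√n ⇒ n = (δ/d)² = (3.417 / 0.89)² = 14.74.
Round up to the next whole unit.

n = 15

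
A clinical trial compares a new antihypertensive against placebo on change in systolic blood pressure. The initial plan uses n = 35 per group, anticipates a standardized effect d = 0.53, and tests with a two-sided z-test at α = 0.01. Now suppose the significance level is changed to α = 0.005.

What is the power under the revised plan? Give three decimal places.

Power ≈ 0.278

δ = d·√(n/2) = 0.53 × √(35/2) = 2.2171 (unchanged). New critical value: z_{0.0025} = 2.807.
Revised power = Φ(δ − 2.807) + Φ(−δ − 2.807) = Φ(-0.590) + Φ(-5.024) = 0.2776 + 0.0000 = 0.2776.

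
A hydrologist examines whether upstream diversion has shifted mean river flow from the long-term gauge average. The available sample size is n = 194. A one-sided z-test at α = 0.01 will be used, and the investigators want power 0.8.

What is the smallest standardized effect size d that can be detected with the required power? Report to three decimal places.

Required noncentrality: δ = z_{0.01} + z_{0.20} = 2.326 + 0.842 = 3.168.
δ = d·√n ⇒ d = δ/√n = 3.168/√194 = 0.2274.

d ≈ 0.227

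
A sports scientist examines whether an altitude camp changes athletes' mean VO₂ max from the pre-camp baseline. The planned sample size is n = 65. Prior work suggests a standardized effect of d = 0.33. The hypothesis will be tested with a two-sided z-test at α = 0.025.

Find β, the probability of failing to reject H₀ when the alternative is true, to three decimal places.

β ≈ 0.338

Noncentrality parameter: δ = d·√n = 0.33 × √65 = 2.6605
Two-sided α = 0.025 → critical value z_{0.0125} = 2.241.
Power = Φ(δ − 2.241) + Φ(−δ − 2.241) = Φ(0.419) + Φ(-4.902) = 0.6624 + 0.0000 = 0.6624.
Type II error: β = 1 − power = 1 − 0.6624 = 0.3376.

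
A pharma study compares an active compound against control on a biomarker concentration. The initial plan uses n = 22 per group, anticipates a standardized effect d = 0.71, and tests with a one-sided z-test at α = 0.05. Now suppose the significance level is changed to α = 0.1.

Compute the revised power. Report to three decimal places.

Power ≈ 0.858

δ = d·√(n/2) = 0.71 × √(22/2) = 2.3548 (unchanged). New critical value: z_{0.1} = 1.282.
Revised power = Φ(δ − 1.282) = Φ(1.073) = 0.8584.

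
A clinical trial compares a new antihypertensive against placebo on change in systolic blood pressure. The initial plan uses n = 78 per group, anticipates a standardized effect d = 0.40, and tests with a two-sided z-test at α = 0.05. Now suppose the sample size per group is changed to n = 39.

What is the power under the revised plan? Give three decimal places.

With n = 39 per group: δ = d·√(n/2) = 0.40 × √(39/2) = 1.7664. Critical value z_{0.025} = 1.960.
Revised power = Φ(δ − 1.960) + Φ(−δ − 1.960) = Φ(-0.194) + Φ(-3.726) = 0.4232 + 0.0001 = 0.4233.

Power ≈ 0.423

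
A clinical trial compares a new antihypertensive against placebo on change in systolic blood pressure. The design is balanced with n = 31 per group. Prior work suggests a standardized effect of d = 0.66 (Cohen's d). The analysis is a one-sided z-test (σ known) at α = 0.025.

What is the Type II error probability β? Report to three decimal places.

β ≈ 0.262

Noncentrality parameter: δ = d·√(n/2) = 0.66 × √(31/2) = 2.5984
Critical value for a one-sided test at α = 0.025: z_α = 1.960.
Power = P(Z > 1.960 − δ) = Φ(0.638) = 0.7384.
Type II error: β = 1 − power = 1 − 0.7384 = 0.2616.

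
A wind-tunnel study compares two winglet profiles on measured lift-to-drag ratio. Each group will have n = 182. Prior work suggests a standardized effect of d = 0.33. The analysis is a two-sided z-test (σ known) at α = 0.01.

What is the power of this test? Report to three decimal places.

Noncentrality parameter: δ = d·√(n/2) = 0.33 × √(182/2) = 3.1480
Critical value for a two-sided test at α = 0.01: z_{α/2} = 2.576.
Power = Φ(δ − 2.576) + Φ(−δ − 2.576) = Φ(0.572) + Φ(-5.724) = 0.7164 + 0.0000 = 0.7164.

Power ≈ 0.716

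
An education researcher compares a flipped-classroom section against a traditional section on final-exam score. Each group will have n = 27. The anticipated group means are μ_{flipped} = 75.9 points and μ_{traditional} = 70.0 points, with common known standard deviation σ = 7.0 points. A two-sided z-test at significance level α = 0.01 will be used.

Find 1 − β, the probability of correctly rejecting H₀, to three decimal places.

Standardized effect: d = |μ_{flipped} − μ_{traditional}| / σ = |75.9 − 70.0| / 7.0 = 0.8429
Noncentrality parameter: δ = d·√(n/2) = 0.8429 × √(27/2) = 3.0969
Critical value for a two-sided test at α = 0.01: z_{α/2} = 2.576.
Power = Φ(δ − 2.576) + Φ(−δ − 2.576) = Φ(0.521) + Φ(-5.673) = 0.6988 + 0.0000 = 0.6988.

Power ≈ 0.699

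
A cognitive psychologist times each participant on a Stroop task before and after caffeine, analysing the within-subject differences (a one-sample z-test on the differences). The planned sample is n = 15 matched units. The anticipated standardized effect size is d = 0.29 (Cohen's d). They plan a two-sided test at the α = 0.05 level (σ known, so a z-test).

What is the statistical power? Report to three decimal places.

Power ≈ 0.202

Noncentrality parameter: λ = d·√n = 0.29 × √15 = 1.1232
Critical value for a two-sided test at α = 0.05: z_{α/2} = 1.960.
Power = Φ(λ − 1.960) + Φ(−λ − 1.960) = Φ(-0.837) + Φ(-3.083) = 0.2014 + 0.0010 = 0.2024.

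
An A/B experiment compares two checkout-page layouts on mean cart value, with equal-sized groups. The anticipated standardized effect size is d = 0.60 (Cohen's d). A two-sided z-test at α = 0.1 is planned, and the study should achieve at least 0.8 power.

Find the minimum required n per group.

For power 0.8 need Φ(δ − z_{0.05}) = 0.8, so δ = z_{0.05} + z_{0.20} = 1.645 + 0.842 = 2.486.
(For δ > 0 the lower-tail rejection region contributes negligibly to power, so the one-term inversion is standard.)
δ = d·√(n/2) ⇒ n = 2(δ/d)² = 2 × (2.486 / 0.60)² = 34.35.
Round up to the next whole unit.

n = 35 per group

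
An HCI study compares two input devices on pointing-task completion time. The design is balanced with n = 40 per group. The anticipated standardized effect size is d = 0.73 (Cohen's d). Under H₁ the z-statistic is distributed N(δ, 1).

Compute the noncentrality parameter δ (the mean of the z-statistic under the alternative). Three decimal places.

δ ≈ 3.265

δ = d·√(n/2) = 0.73 × √(40/2) = 3.2647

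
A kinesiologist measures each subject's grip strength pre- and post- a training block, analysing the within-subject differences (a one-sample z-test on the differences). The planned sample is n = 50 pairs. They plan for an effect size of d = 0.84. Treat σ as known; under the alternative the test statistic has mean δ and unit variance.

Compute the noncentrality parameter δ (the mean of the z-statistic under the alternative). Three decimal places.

δ ≈ 5.940

δ = d·√n = 0.84 × √50 = 5.9397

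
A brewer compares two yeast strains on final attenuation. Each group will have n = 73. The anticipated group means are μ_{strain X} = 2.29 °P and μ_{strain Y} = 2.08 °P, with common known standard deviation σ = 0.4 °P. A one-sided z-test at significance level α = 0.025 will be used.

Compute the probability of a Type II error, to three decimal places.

Standardized effect: d = |μ_{strain X} − μ_{strain Y}| / σ = |2.29 − 2.08| / 0.4 = 0.5250
Noncentrality parameter: δ = d·√(n/2) = 0.5250 × √(73/2) = 3.1718
One-sided α = 0.025 → critical value z_{0.025} = 1.960.
Power = Φ(δ − 1.960) = Φ(1.212) = 0.8872.
Type II error: β = 1 − power = 1 − 0.8872 = 0.1128.

β ≈ 0.113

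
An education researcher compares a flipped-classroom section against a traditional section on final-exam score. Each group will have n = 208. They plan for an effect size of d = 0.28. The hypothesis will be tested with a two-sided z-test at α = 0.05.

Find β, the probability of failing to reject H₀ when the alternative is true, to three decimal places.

Noncentrality parameter: δ = d·√(n/2) = 0.28 × √(208/2) = 2.8555
Two-sided α = 0.05 → critical value z_{0.025} = 1.960.
Power = Φ(δ − 1.960) + Φ(−δ − 1.960) = Φ(0.895) + Φ(-4.815) = 0.8147 + 0.0000 = 0.8147.
Type II error: β = 1 − power = 1 − 0.8147 = 0.1853.

β ≈ 0.185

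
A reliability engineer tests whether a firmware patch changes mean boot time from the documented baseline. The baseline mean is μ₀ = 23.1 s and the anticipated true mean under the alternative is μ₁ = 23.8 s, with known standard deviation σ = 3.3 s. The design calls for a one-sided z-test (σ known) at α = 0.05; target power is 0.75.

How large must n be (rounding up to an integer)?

Standardized effect: d = |μ₁ − μ₀| / σ = |23.8 − 23.1| / 3.3 = 0.2121
For power 0.75 need Φ(δ − z_{0.05}) = 0.75, so δ = z_{0.05} + z_{0.25} = 1.645 + 0.674 = 2.319.
δ = d·√n ⇒ n = (δ/d)² = (2.319 / 0.2121)² = 119.55.
Rounding up, n = 120.

n = 120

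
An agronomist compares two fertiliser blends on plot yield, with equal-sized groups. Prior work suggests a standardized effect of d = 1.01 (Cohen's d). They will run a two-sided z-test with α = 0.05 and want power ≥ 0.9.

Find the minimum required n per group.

For power 0.9 need Φ(δ − z_{0.025}) = 0.9, so δ = z_{0.025} + z_{0.10} = 1.960 + 1.282 = 3.242.
(Ignoring the negligible lower-tail rejection probability gives the usual closed-form inversion.)
δ = d·√(n/2) ⇒ n = 2(δ/d)² = 2 × (3.242 / 1.01)² = 20.60.
Rounding up, n = 21 per group.

n = 21 per group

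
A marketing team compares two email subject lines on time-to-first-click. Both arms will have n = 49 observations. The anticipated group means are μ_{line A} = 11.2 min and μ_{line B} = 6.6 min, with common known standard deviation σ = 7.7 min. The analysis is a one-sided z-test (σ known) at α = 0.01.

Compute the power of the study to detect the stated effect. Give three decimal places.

Standardized effect: d = |μ_{line A} − μ_{line B}| / σ = |11.2 − 6.6| / 7.7 = 0.5974
Noncentrality parameter: δ = d·√(n/2) = 0.5974 × √(49/2) = 2.9570
One-sided α = 0.01 → critical value z_{0.01} = 2.326.
Power = P(Z > 2.326 − δ) = Φ(0.631) = 0.7359.

Power ≈ 0.736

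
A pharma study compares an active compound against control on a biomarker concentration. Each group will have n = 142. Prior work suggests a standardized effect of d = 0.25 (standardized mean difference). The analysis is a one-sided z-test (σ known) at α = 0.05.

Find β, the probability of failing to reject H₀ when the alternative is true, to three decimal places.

β ≈ 0.322

Noncentrality parameter: δ = d·√(n/2) = 0.25 × √(142/2) = 2.1065
One-sided α = 0.05 → critical value z_{0.05} = 1.645.
Power = P(Z > 1.645 − δ) = Φ(0.462) = 0.6778.
Type II error: β = 1 − power = 1 − 0.6778 = 0.3222.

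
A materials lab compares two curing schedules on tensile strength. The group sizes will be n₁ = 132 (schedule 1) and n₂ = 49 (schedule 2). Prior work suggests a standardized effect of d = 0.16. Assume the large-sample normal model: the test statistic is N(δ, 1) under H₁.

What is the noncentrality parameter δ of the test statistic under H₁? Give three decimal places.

δ ≈ 0.956

The noncentrality parameter scales effect size by the design's sample-size factor: δ = d / √(1/n₁ + 1/n₂) = 0.16 / √(1/132 + 1/49) = 0.9565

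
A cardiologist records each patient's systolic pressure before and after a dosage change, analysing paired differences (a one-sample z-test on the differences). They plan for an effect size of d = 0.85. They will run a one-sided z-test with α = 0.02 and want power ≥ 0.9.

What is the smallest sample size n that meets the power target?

For power 0.9 need Φ(δ − z_{0.02}) = 0.9, so δ = z_{0.02} + z_{0.10} = 2.054 + 1.282 = 3.335.
δ = d·√n ⇒ n = (δ/d)² = (3.335 / 0.85)² = 15.40.
Rounding up, n = 16.

n = 16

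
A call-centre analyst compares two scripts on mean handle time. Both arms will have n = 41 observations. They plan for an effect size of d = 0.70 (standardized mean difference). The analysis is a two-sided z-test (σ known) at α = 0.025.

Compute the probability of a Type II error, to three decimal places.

Noncentrality parameter: δ = d·√(n/2) = 0.70 × √(41/2) = 3.1694
Critical value for a two-sided test at α = 0.025: z_{α/2} = 2.241.
Power = Φ(δ − 2.241) + Φ(−δ − 2.241) = Φ(0.928) + Φ(-5.411) = 0.8233 + 0.0000 = 0.8233.
Type II error: β = 1 − power = 1 − 0.8233 = 0.1767.

β ≈ 0.177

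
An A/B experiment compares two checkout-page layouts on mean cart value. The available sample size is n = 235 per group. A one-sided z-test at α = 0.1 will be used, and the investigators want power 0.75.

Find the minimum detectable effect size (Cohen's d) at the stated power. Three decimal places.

Required noncentrality: δ = z_{0.1} + z_{0.25} = 1.282 + 0.674 = 1.956.
δ = d·√(n/2) ⇒ d = δ/√(n/2) = 1.956/√(235/2) = 0.1805.

d ≈ 0.180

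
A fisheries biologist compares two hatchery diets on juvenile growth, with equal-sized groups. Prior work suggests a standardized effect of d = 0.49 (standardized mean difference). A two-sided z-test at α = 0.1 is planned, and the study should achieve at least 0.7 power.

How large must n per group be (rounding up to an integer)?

n = 40 per group

For power 0.7 need Φ(δ − z_{0.05}) = 0.7, so δ = z_{0.05} + z_{0.30} = 1.645 + 0.524 = 2.169.
(Ignoring the negligible lower-tail rejection probability gives the usual closed-form inversion.)
δ = d·√(n/2) ⇒ n = 2(δ/d)² = 2 × (2.169 / 0.49)² = 39.20.
Rounding up, n = 40 per group.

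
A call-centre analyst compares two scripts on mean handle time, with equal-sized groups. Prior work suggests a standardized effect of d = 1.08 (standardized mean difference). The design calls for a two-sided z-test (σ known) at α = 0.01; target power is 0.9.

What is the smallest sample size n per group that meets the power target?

n = 26 per group

For power 0.9 need Φ(δ − z_{0.005}) = 0.9, so δ = z_{0.005} + z_{0.10} = 2.576 + 1.282 = 3.857.
(Ignoring the negligible lower-tail rejection probability gives the usual closed-form inversion.)
δ = d·√(n/2) ⇒ n = 2(δ/d)² = 2 × (3.857 / 1.08)² = 25.51.
Rounding up, n = 26 per group.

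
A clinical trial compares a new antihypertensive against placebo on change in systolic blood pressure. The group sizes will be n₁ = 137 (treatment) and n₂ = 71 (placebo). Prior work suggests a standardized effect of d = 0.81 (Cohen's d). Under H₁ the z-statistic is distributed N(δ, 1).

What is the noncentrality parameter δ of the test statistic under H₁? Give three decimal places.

δ ≈ 5.539

The noncentrality parameter scales effect size by the design's sample-size factor: δ = d / √(1/n₁ + 1/n₂) = 0.81 / √(1/137 + 1/71) = 5.5391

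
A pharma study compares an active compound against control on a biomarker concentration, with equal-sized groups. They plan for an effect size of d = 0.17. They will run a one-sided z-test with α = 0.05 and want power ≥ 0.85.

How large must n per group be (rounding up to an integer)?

For power 0.85 need Φ(δ − z_{0.05}) = 0.85, so δ = z_{0.05} + z_{0.15} = 1.645 + 1.036 = 2.681.
δ = d·√(n/2) ⇒ n = 2(δ/d)² = 2 × (2.681 / 0.17)² = 497.53.
Rounding up, n = 498 per group.

n = 498 per group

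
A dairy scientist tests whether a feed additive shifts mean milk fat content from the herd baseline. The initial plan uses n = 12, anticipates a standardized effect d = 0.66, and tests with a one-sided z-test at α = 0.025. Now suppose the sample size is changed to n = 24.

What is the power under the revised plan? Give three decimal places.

With n = 24: δ = d·√n = 0.66 × √24 = 3.2333. Critical value z_{0.025} = 1.960.
Revised power = P(Z > 1.960 − δ) = Φ(1.273) = 0.8986.

Power ≈ 0.899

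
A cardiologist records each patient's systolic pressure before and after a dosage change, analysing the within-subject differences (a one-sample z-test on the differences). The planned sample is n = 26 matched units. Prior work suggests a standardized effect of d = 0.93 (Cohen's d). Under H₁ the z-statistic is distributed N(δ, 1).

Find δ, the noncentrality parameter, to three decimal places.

δ ≈ 4.742

δ = d·√n = 0.93 × √26 = 4.7421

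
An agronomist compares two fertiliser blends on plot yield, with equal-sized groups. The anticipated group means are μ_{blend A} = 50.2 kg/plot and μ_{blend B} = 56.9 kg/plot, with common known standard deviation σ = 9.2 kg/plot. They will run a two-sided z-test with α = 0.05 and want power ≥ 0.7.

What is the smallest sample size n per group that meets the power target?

Standardized effect: d = |μ_{blend A} − μ_{blend B}| / σ = |50.2 − 56.9| / 9.2 = 0.7283
For power 0.7 need Φ(δ − z_{0.025}) = 0.7, so δ = z_{0.025} + z_{0.30} = 1.960 + 0.524 = 2.484.
(For δ > 0 the lower-tail rejection region contributes negligibly to power, so the one-term inversion is standard.)
δ = d·√(n/2) ⇒ n = 2(δ/d)² = 2 × (2.484 / 0.7283)² = 23.27.
Rounding up, n = 24 per group.

n = 24 per group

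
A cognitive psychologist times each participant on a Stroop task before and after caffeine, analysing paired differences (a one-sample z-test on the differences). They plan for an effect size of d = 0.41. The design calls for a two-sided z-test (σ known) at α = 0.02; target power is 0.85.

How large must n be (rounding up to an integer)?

n = 68

For power 0.85 need Φ(δ − z_{0.01}) = 0.85, so δ = z_{0.01} + z_{0.15} = 2.326 + 1.036 = 3.363.
(The Φ(−δ − z_{α/2}) term is vanishingly small for δ > 0 and is dropped in the standard sample-size formula.)
δ = d·√n ⇒ n = (δ/d)² = (3.363 / 0.41)² = 67.27.
Round up to the next whole unit.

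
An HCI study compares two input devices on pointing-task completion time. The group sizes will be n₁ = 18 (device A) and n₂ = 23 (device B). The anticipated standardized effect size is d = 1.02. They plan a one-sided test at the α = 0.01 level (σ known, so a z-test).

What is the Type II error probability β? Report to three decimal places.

β ≈ 0.180

Noncentrality parameter: δ = d / √(1/n₁ + 1/n₂) = 1.02 / √(1/18 + 1/23) = 3.2412
Critical value for a one-sided test at α = 0.01: z_α = 2.326.
Power = P(Z > 2.326 − δ) = Φ(0.915) = 0.8199.
Type II error: β = 1 − power = 1 − 0.8199 = 0.1801.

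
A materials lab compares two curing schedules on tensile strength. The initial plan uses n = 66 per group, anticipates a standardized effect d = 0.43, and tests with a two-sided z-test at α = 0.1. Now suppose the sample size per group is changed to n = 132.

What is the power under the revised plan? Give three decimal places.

With n = 132 per group: δ = d·√(n/2) = 0.43 × √(132/2) = 3.4933. Critical value z_{0.05} = 1.645.
Revised power = Φ(δ − 1.645) + Φ(−δ − 1.645) = Φ(1.848) + Φ(-5.138) = 0.9677 + 0.0000 = 0.9677.

Power ≈ 0.968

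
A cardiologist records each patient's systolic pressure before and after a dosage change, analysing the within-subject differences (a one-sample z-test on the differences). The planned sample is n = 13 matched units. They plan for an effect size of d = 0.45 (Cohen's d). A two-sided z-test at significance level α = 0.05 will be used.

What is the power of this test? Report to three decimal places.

Power ≈ 0.368

Noncentrality parameter: δ = d·√n = 0.45 × √13 = 1.6225
Two-sided α = 0.05 → critical value z_{0.025} = 1.960.
Power = Φ(δ − 1.960) + Φ(−δ − 1.960) = Φ(-0.337) + Φ(-3.582) = 0.3679 + 0.0002 = 0.3681.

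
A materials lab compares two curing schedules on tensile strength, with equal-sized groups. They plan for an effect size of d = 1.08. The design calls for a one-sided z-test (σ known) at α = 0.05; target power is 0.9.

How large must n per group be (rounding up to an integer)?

Set Φ(δ − 1.645) = 0.9; then δ − 1.645 = Φ⁻¹(0.9) = 1.282, giving δ = 2.926.
δ = d·√(n/2) ⇒ n = 2(δ/d)² = 2 × (2.926 / 1.08)² = 14.68.
Round up to the next whole unit.

n = 15 per group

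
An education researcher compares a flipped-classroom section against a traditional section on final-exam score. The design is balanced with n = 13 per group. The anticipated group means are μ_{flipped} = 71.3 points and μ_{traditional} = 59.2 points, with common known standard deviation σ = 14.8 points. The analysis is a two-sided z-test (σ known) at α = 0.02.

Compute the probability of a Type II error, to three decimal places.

Standardized effect: d = |μ_{flipped} − μ_{traditional}| / σ = |71.3 − 59.2| / 14.8 = 0.8176
Noncentrality parameter: δ = d·√(n/2) = 0.8176 × √(13/2) = 2.0844
Two-sided α = 0.02 → critical value z_{0.01} = 2.326.
Power = Φ(δ − 2.326) + Φ(−δ − 2.326) = Φ(-0.242) + Φ(-4.411) = 0.4044 + 0.0000 = 0.4044.
Type II error: β = 1 − power = 1 − 0.4044 = 0.5956.

β ≈ 0.596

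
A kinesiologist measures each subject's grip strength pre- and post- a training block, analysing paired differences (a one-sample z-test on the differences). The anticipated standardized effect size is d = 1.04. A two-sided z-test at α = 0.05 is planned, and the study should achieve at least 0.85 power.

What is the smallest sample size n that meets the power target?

n = 9

For power 0.85 need Φ(δ − z_{0.025}) = 0.85, so δ = z_{0.025} + z_{0.15} = 1.960 + 1.036 = 2.996.
(For δ > 0 the lower-tail rejection region contributes negligibly to power, so the one-term inversion is standard.)
δ = d·√n ⇒ n = (δ/d)² = (2.996 / 1.04)² = 8.30.
Round up to the next whole unit.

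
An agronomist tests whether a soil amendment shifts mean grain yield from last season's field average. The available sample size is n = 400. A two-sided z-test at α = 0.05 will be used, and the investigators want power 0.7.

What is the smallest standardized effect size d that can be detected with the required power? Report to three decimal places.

Required noncentrality: δ = z_{0.025} + z_{0.30} = 1.960 + 0.524 = 2.484.
(Lower-tail contribution to power is negligible for δ > 0.)
δ = d·√n ⇒ d = δ/√n = 2.484/√400 = 0.1242.

d ≈ 0.124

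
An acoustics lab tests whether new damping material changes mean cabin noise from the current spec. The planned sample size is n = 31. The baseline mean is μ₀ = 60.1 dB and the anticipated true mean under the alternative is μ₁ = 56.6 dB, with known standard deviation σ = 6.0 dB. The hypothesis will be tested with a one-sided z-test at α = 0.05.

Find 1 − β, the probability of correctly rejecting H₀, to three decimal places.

Standardized effect: d = |μ₁ − μ₀| / σ = |56.6 − 60.1| / 6.0 = 0.5833
Noncentrality parameter: δ = d·√n = 0.5833 × √31 = 3.2479
Critical value for a one-sided test at α = 0.05: z_α = 1.645.
Power = P(Z > 1.645 − δ) = Φ(1.603) = 0.9455.

Power ≈ 0.946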